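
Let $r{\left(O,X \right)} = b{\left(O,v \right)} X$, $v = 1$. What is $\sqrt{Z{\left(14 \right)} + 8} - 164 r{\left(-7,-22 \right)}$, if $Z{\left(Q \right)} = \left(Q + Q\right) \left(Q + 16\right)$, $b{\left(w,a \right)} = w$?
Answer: $-25256 + 4 \sqrt{53} \approx -25227.0$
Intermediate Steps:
$r{\left(O,X \right)} = O X$
$Z{\left(Q \right)} = 2 Q \left(16 + Q\right)$
$\sqrt{Z{\left(14 \right)} + 8} - 164 r{\left(-7,-22 \right)} = \sqrt{2 \cdot 14 \left(16 + 14\right) + 8} - 164 \left(\left(-7\right) \left(-22\right)\right) = \sqrt{2 \cdot 14 \cdot 30 + 8} - 25256 = \sqrt{840 + 8} - 25256 = \sqrt{848} - 25256 = 4 \sqrt{53} - 25256 = -25256 + 4 \sqrt{53}$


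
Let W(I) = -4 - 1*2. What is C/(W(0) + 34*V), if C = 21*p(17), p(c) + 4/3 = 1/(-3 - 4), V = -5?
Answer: 31/176 ≈ 0.17614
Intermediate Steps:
W(I) = -6 (W(I) = -4 - 2 = -6)
p(c) = -31/21 (p(c) = -4/3 + 1/(-3 - 4) = -4/3 + 1/(-7) = -4/3 - ⅐ = -31/21)
C = -31 (C = 21*(-31/21) = -31)
C/(W(0) + 34*V) = -31/(-6 + 34*(-5)) = -31/(-6 - 170) = -31/(-176) = -31*(-1/176) = 31/176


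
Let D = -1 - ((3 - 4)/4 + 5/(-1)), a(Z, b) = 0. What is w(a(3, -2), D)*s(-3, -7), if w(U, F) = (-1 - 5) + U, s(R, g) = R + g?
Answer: 60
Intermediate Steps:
D = 17/4 (D = -1 - (-1*1/4 + 5*(-1)) = -1 - (-1/4 - 5) = -1 - 1*(-21/4) = -1 + 21/4 = 17/4 ≈ 4.2500)
w(U, F) = -6 + U
w(a(3, -2), D)*s(-3, -7) = (-6 + 0)*(-3 - 7) = -6*(-10) = 60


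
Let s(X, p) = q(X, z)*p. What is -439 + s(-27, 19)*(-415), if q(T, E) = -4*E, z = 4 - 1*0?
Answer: 125721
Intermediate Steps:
z = 4 (z = 4 + 0 = 4)
s(X, p) = -16*p (s(X, p) = (-4*4)*p = -16*p)
-439 + s(-27, 19)*(-415) = -439 - 16*19*(-415) = -439 - 304*(-415) = -439 + 126160 = 125721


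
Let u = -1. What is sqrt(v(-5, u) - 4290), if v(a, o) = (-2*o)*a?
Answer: 10*I*sqrt(43) ≈ 65.574*I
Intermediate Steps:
v(a, o) = -2*a*o
sqrt(v(-5, u) - 4290) = sqrt(-2*(-5)*(-1) - 4290) = sqrt(-10 - 4290) = sqrt(-4300) = 10*I*sqrt(43)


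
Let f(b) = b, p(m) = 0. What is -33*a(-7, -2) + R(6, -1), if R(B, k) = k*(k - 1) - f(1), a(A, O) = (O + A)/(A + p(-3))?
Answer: -290/7 ≈ -41.429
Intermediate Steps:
a(A, O) = (A + O)/A (a(A, O) = (O + A)/(A + 0) = (A + O)/A)
R(B, k) = -1 + k*(-1 + k) (R(B, k) = k*(k - 1) - 1*1 = k*(-1 + k) - 1 = -1 + k*(-1 + k))
-33*a(-7, -2) + R(6, -1) = -33*(-7 - 2)/(-7) + (-1 + (-1)**2 - 1*(-1)) = -(-33)*(-9)/7 + (-1 + 1 + 1) = -33*9/7 + 1 = -297/7 + 1 = -290/7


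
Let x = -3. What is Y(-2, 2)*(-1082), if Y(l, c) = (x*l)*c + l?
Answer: -10820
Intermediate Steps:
Y(l, c) = l - 3*c*l (Y(l, c) = (-3*l)*c + l = -3*c*l + l = l - 3*c*l)
Y(-2, 2)*(-1082) = -2*(1 - 3*2)*(-1082) = -2*(1 - 6)*(-1082) = -2*(-5)*(-1082) = 10*(-1082) = -10820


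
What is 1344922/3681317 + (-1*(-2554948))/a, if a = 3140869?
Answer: 13629797323734/11562534444473 ≈ 1.1788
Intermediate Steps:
1344922/3681317 + (-1*(-2554948))/a = 1344922/3681317 - 1*(-2554948)/3140869 = 1344922*(1/3681317) + 2554948*(1/3140869) = 1344922/3681317 + 2554948/3140869 = 13629797323734/11562534444473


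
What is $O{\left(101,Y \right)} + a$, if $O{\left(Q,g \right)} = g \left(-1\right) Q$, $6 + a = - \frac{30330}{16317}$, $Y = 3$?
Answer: $- \frac{563587}{1813} \approx -310.86$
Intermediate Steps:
$a = - \frac{14248}{1813}$ ($a = -6 - \frac{30330}{16317} = -6 - \frac{3370}{1813} = - \frac{14248}{1813} \approx -7.8588$)
$O{\left(Q,g \right)} = - Q g$ ($O{\left(Q,g \right)} = - g Q = - Q g$)
$O{\left(101,Y \right)} + a = \left(-1\right) 101 \cdot 3 - \frac{14248}{1813} = -303 - \frac{14248}{1813} = - \frac{563587}{1813}$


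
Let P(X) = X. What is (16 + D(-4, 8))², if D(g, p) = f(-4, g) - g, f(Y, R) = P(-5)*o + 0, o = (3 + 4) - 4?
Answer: 25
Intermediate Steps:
o = 3 (o = 7 - 4 = 3)
f(Y, R) = -15 (f(Y, R) = -5*3 + 0 = -15 + 0 = -15)
D(g, p) = -15 - g
(16 + D(-4, 8))² = (16 + (-15 - 1*(-4)))² = (16 + (-15 + 4))² = (16 - 11)² = 5² = 25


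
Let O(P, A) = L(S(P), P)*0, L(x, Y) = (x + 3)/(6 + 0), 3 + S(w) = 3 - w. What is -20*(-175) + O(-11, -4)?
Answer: 3500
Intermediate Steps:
S(w) = -w (S(w) = -3 + (3 - w) = -w)
L(x, Y) = ½ + x/6 (L(x, Y) = (3 + x)/6 = (3 + x)*(⅙) = ½ + x/6)
O(P, A) = 0 (O(P, A) = (½ + (-P)/6)*0 = (½ - P/6)*0 = 0)
-20*(-175) + O(-11, -4) = -20*(-175) + 0 = 3500 + 0 = 3500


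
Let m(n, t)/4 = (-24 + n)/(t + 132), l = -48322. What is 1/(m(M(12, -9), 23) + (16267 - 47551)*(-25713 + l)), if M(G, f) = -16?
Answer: 31/71799439108 ≈ 4.3176e-10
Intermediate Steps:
m(n, t) = 4*(-24 + n)/(132 + t) (m(n, t) = 4*((-24 + n)/(t + 132)) = 4*((-24 + n)/(132 + t)) = 4*(-24 + n)/(132 + t))
1/(m(M(12, -9), 23) + (16267 - 47551)*(-25713 + l)) = 1/(4*(-24 - 16)/(132 + 23) + (16267 - 47551)*(-25713 - 48322)) = 1/(4*(-40)/155 - 31284*(-74035)) = 1/(4*(1/155)*(-40) + 2316110940) = 1/(-32/31 + 2316110940) = 1/(71799439108/31) = 31/71799439108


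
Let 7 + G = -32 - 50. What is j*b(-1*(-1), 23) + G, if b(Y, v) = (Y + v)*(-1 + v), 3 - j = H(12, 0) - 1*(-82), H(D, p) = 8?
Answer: -46025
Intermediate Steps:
G = -89 (G = -7 + (-32 - 50) = -7 - 82 = -89)
j = -87 (j = 3 - (8 - 1*(-82)) = 3 - (8 + 82) = 3 - 1*90 = 3 - 90 = -87)
b(Y, v) = (-1 + v)*(Y + v)
j*b(-1*(-1), 23) + G = -87*(23² - (-1)*(-1) - 1*23 - 1*(-1)*23) - 89 = -87*(529 - 1*1 - 23 + 1*23) - 89 = -87*(529 - 1 - 23 + 23) - 89 = -87*528 - 89 = -45936 - 89 = -46025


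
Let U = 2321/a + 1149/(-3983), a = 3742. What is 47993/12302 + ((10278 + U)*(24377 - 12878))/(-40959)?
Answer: -1803448395843767311/625832209619379 ≈ -2881.7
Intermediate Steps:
U = 4944985/14904386 (U = 2321/3742 + 1149/(-3983) = 2321*(1/3742) + 1149*(-1/3983) = 2321/3742 - 1149/3983 = 4944985/14904386 ≈ 0.33178)
47993/12302 + ((10278 + U)*(24377 - 12878))/(-40959) = 47993/12302 + ((10278 + 4944985/14904386)*(24377 - 12878))/(-40959) = 47993*(1/12302) + ((153192224293/14904386)*11499)*(-1/40959) = 47993/12302 + (1761557387145207/14904386)*(-1/40959) = 47993/12302 - 587185795715069/203489582058 = -1803448395843767311/625832209619379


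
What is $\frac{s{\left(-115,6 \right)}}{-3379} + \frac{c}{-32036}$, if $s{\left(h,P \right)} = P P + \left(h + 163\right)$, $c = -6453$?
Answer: $\frac{19113663}{108249644} \approx 0.17657$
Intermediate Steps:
$s{\left(h,P \right)} = 163 + h + P^{2}$ ($s{\left(h,P \right)} = P^{2} + \left(163 + h\right) = 163 + h + P^{2}$)
$\frac{s{\left(-115,6 \right)}}{-3379} + \frac{c}{-32036} = \frac{163 - 115 + 6^{2}}{-3379} - \frac{6453}{-32036} = \left(163 - 115 + 36\right) \left(- \frac{1}{3379}\right) - - \frac{6453}{32036} = 84 \left(- \frac{1}{3379}\right) + \frac{6453}{32036} = - \frac{84}{3379} + \frac{6453}{32036} = \frac{19113663}{108249644}$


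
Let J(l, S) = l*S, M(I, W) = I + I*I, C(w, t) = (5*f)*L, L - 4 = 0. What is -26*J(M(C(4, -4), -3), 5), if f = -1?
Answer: -49400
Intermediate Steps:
L = 4 (L = 4 + 0 = 4)
C(w, t) = -20 (C(w, t) = (5*(-1))*4 = -5*4 = -20)
M(I, W) = I + I**2
J(l, S) = S*l
-26*J(M(C(4, -4), -3), 5) = -130*(-20*(1 - 20)) = -130*(-20*(-19)) = -130*380 = -26*1900 = -49400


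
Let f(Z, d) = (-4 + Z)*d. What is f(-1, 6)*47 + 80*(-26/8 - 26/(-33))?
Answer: -53030/33 ≈ -1607.0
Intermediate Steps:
f(Z, d) = d*(-4 + Z)
f(-1, 6)*47 + 80*(-26/8 - 26/(-33)) = (6*(-4 - 1))*47 + 80*(-26/8 - 26/(-33)) = (6*(-5))*47 + 80*(-26*1/8 - 26*(-1/33)) = -30*47 + 80*(-13/4 + 26/33) = -1410 + 80*(-325/132) = -1410 - 6500/33 = -53030/33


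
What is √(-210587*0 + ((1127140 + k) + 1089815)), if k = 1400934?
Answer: √3617889 ≈ 1902.1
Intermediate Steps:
√(-210587*0 + ((1127140 + k) + 1089815)) = √(-210587*0 + ((1127140 + 1400934) + 1089815)) = √(0 + (2528074 + 1089815)) = √(0 + 3617889) = √3617889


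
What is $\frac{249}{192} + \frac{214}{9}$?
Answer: $\frac{14443}{576} \approx 25.075$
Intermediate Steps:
$\frac{249}{192} + \frac{214}{9} = 249 \cdot \frac{1}{192} + 214 \cdot \frac{1}{9} = \frac{83}{64} + \frac{214}{9} = \frac{14443}{576}$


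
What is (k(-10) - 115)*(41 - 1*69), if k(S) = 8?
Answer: 2996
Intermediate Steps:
(k(-10) - 115)*(41 - 1*69) = (8 - 115)*(41 - 1*69) = -107*(41 - 69) = -107*(-28) = 2996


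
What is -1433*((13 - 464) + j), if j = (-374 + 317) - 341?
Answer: 1216617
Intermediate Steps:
j = -398 (j = -57 - 341 = -398)
-1433*((13 - 464) + j) = -1433*((13 - 464) - 398) = -1433*(-451 - 398) = -1433*(-849) = 1216617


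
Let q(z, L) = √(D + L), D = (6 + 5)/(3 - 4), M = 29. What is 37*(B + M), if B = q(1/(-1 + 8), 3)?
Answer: 1073 + 74*I*√2 ≈ 1073.0 + 104.65*I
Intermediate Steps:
D = -11 (D = 11/(-1) = 11*(-1) = -11)
q(z, L) = √(-11 + L)
B = 2*I*√2 (B = √(-11 + 3) = √(-8) = 2*I*√2 ≈ 2.8284*I)
37*(B + M) = 37*(2*I*√2 + 29) = 37*(29 + 2*I*√2) = 1073 + 74*I*√2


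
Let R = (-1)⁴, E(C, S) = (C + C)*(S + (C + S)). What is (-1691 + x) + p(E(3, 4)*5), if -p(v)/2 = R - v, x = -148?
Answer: -1181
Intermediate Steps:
E(C, S) = 2*C*(C + 2*S) (E(C, S) = (2*C)*(C + 2*S) = 2*C*(C + 2*S))
R = 1
p(v) = -2 + 2*v (p(v) = -2*(1 - v) = -2 + 2*v)
(-1691 + x) + p(E(3, 4)*5) = (-1691 - 148) + (-2 + 2*((2*3*(3 + 2*4))*5)) = -1839 + (-2 + 2*((2*3*(3 + 8))*5)) = -1839 + (-2 + 2*((2*3*11)*5)) = -1839 + (-2 + 2*(66*5)) = -1839 + (-2 + 2*330) = -1839 + (-2 + 660) = -1839 + 658 = -1181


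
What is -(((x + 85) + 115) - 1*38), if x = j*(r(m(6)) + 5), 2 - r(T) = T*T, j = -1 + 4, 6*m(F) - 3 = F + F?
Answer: -657/4 ≈ -164.25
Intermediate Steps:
m(F) = ½ + F/3 (m(F) = ½ + (F + F)/6 = ½ + (2*F)/6 = ½ + F/3)
j = 3
r(T) = 2 - T² (r(T) = 2 - T*T = 2 - T²)
x = 9/4 (x = 3*((2 - (½ + (⅓)*6)²) + 5) = 3*((2 - (½ + 2)²) + 5) = 3*((2 - (5/2)²) + 5) = 3*((2 - 1*25/4) + 5) = 3*((2 - 25/4) + 5) = 3*(-17/4 + 5) = 3*(¾) = 9/4 ≈ 2.2500)
-(((x + 85) + 115) - 1*38) = -(((9/4 + 85) + 115) - 1*38) = -((349/4 + 115) - 38) = -(809/4 - 38) = -1*657/4 = -657/4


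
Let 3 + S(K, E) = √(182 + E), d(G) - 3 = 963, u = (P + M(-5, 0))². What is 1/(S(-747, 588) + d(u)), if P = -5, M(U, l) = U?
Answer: 963/926599 - √770/926599 ≈ 0.0010093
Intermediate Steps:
u = 100 (u = (-5 - 5)² = (-10)² = 100)
d(G) = 966 (d(G) = 3 + 963 = 966)
S(K, E) = -3 + √(182 + E)
1/(S(-747, 588) + d(u)) = 1/((-3 + √(182 + 588)) + 966) = 1/((-3 + √770) + 966) = 1/(963 + √770)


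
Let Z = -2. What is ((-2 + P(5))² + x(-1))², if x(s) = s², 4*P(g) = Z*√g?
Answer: 945/16 + 25*√5 ≈ 114.96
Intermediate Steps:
P(g) = -√g/2 (P(g) = (-2*√g)/4 = -√g/2)
((-2 + P(5))² + x(-1))² = ((-2 - √5/2)² + (-1)²)² = ((-2 - √5/2)² + 1)² = (1 + (-2 - √5/2)²)²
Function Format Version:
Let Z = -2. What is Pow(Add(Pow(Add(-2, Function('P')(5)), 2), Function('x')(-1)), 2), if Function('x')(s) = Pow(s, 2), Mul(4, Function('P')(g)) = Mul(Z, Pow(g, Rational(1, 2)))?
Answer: Add(Rational(945, 16), Mul(25, Pow(5, Rational(1, 2)))) ≈ 114.96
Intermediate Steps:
Function('P')(g) = Mul(Rational(-1, 2), Pow(g, Rational(1, 2))) (Function('P')(g) = Mul(Rational(1, 4), Mul(-2, Pow(g, Rational(1, 2)))) = Mul(Rational(-1, 2), Pow(g, Rational(1, 2))))
Pow(Add(Pow(Add(-2, Function('P')(5)), 2), Function('x')(-1)), 2) = Pow(Add(Pow(Add(-2, Mul(Rational(-1, 2), Pow(5, Rational(1, 2)))), 2), Pow(-1, 2)), 2) = Pow(Add(Pow(Add(-2, Mul(Rational(-1, 2), Pow(5, Rational(1, 2)))), 2), 1), 2) = Pow(Add(1, Pow(Add(-2, Mul(Rational(-1, 2), Pow(5, Rational(1, 2)))), 2)), 2)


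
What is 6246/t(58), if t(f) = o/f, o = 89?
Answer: 362268/89 ≈ 4070.4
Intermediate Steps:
t(f) = 89/f
6246/t(58) = 6246/((89/58)) = 6246/((89*(1/58))) = 6246/(89/58) = 6246*(58/89) = 362268/89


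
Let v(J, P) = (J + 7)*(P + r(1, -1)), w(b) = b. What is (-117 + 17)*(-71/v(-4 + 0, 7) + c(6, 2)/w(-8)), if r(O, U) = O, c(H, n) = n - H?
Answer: 1475/6 ≈ 245.83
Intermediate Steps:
v(J, P) = (1 + P)*(7 + J) (v(J, P) = (J + 7)*(P + 1) = (7 + J)*(1 + P) = (1 + P)*(7 + J))
(-117 + 17)*(-71/v(-4 + 0, 7) + c(6, 2)/w(-8)) = (-117 + 17)*(-71/(7 + (-4 + 0) + 7*7 + (-4 + 0)*7) + (2 - 1*6)/(-8)) = -100*(-71/(7 - 4 + 49 - 4*7) + (2 - 6)*(-⅛)) = -100*(-71/(7 - 4 + 49 - 28) - 4*(-⅛)) = -100*(-71/24 + ½) = -100*(-59/24) = 1475/6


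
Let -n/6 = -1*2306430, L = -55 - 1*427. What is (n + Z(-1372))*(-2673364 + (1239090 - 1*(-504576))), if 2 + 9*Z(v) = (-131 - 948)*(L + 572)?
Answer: -115701016507384/9 ≈ -1.2856e+13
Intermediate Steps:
L = -482 (L = -55 - 427 = -482)
Z(v) = -97112/9 (Z(v) = -2/9 + ((-131 - 948)*(-482 + 572))/9 = -2/9 + (-1079*90)/9 = -2/9 + (1/9)*(-97110) = -2/9 - 10790 = -97112/9)
n = 13838580 (n = -(-6)*2306430 = -6*(-2306430) = 13838580)
(n + Z(-1372))*(-2673364 + (1239090 - 1*(-504576))) = (13838580 - 97112/9)*(-2673364 + (1239090 - 1*(-504576))) = 124450108*(-2673364 + (1239090 + 504576))/9 = 124450108*(-2673364 + 1743666)/9 = (124450108/9)*(-929698) = -115701016507384/9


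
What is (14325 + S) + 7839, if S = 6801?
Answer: 28965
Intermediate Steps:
(14325 + S) + 7839 = (14325 + 6801) + 7839 = 21126 + 7839 = 28965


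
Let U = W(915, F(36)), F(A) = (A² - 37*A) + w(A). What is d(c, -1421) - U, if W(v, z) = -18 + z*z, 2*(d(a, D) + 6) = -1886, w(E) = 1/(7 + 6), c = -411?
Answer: -375428/169 ≈ -2221.5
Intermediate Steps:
w(E) = 1/13
d(a, D) = -949 (d(a, D) = -6 + (½)*(-1886) = -6 - 943 = -949)
F(A) = 1/13 + A² - 37*A (F(A) = (A² - 37*A) + 1/13 = 1/13 + A² - 37*A)
W(v, z) = -18 + z²
U = 215047/169 (U = -18 + (1/13 + 36² - 37*36)² = -18 + (1/13 + 1296 - 1332)² = -18 + (-467/13)² = -18 + 218089/169 = 215047/169 ≈ 1272.5)
d(c, -1421) - U = -949 - 1*215047/169 = -949 - 215047/169 = -375428/169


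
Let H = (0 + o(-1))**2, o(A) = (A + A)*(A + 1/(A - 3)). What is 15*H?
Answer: 375/4 ≈ 93.750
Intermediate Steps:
o(A) = 2*A*(A + 1/(-3 + A)) (o(A) = (2*A)*(A + 1/(-3 + A)) = 2*A*(A + 1/(-3 + A)))
H = 25/4 (H = (0 + 2*(-1)*(1 + (-1)**2 - 3*(-1))/(-3 - 1))**2 = (0 + 2*(-1)*(1 + 1 + 3)/(-4))**2 = (0 + 2*(-1)*(-1/4)*5)**2 = (0 + 5/2)**2 = (5/2)**2 = 25/4 ≈ 6.2500)
15*H = 15*(25/4) = 375/4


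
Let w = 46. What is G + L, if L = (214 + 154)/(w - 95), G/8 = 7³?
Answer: 134088/49 ≈ 2736.5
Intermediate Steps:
G = 2744 (G = 8*7³ = 8*343 = 2744)
L = -368/49 (L = (214 + 154)/(46 - 95) = 368/(-49) = 368*(-1/49) = -368/49 ≈ -7.5102)
G + L = 2744 - 368/49 = 134088/49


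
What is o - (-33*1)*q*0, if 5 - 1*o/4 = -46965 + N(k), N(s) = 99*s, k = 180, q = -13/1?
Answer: 116600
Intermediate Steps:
q = -13 (q = -13*1 = -13)
o = 116600 (o = 20 - 4*(-46965 + 99*180) = 20 - 4*(-46965 + 17820) = 20 - 4*(-29145) = 20 + 116580 = 116600)
o - (-33*1)*q*0 = 116600 - (-33*1)*(-13*0) = 116600 - (-33)*0 = 116600 - 1*0 = 116600 + 0 = 116600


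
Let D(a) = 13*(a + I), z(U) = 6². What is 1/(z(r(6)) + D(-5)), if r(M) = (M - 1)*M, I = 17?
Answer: 1/192 ≈ 0.0052083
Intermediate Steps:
r(M) = M*(-1 + M) (r(M) = (-1 + M)*M = M*(-1 + M))
z(U) = 36
D(a) = 221 + 13*a (D(a) = 13*(a + 17) = 13*(17 + a) = 221 + 13*a)
1/(z(r(6)) + D(-5)) = 1/(36 + (221 + 13*(-5))) = 1/(36 + (221 - 65)) = 1/(36 + 156) = 1/192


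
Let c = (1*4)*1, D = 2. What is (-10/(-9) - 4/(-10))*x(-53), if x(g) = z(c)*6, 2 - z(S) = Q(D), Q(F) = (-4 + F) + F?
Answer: 272/15 ≈ 18.133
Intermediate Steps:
c = 4 (c = 4*1 = 4)
Q(F) = -4 + 2*F
z(S) = 2 (z(S) = 2 - (-4 + 2*2) = 2 - (-4 + 4) = 2 - 1*0 = 2 + 0 = 2)
x(g) = 12 (x(g) = 2*6 = 12)
(-10/(-9) - 4/(-10))*x(-53) = (-10/(-9) - 4/(-10))*12 = (-10*(-1/9) - 4*(-1/10))*12 = (10/9 + 2/5)*12 = (68/45)*12 = 272/15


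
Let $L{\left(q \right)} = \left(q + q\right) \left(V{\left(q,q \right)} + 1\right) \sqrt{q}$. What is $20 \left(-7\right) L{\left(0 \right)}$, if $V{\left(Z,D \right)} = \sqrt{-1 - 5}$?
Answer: $0$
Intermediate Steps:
$V{\left(Z,D \right)} = i \sqrt{6}$ ($V{\left(Z,D \right)} = \sqrt{-6} = i \sqrt{6}$)
$L{\left(q \right)} = 2 q^{\frac{3}{2}} \left(1 + i \sqrt{6}\right)$ ($L{\left(q \right)} = \left(q + q\right) \left(i \sqrt{6} + 1\right) \sqrt{q} = 2 q \left(1 + i \sqrt{6}\right) \sqrt{q} = 2 q^{\frac{3}{2}} \left(1 + i \sqrt{6}\right)$)
$20 \left(-7\right) L{\left(0 \right)} = 20 \left(-7\right) 2 \cdot 0^{\frac{3}{2}} \left(1 + i \sqrt{6}\right) = - 140 \cdot 2 \cdot 0 \left(1 + i \sqrt{6}\right) = \left(-140\right) 0 = 0$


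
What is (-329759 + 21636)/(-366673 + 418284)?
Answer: -308123/51611 ≈ -5.9701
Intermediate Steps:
(-329759 + 21636)/(-366673 + 418284) = -308123/51611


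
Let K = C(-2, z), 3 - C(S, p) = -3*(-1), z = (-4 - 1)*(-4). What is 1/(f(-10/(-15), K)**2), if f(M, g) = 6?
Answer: 1/36 ≈ 0.027778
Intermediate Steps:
z = 20 (z = -5*(-4) = 20)
C(S, p) = 0 (C(S, p) = 3 - (-3)*(-1) = 3 - 1*3 = 3 - 3 = 0)
K = 0
1/(f(-10/(-15), K)**2) = 1/(6**2) = 1/36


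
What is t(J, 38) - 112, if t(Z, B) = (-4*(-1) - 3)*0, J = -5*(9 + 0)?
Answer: -112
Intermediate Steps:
J = -45 (J = -5*9 = -45)
t(Z, B) = 0 (t(Z, B) = (4 - 3)*0 = 1*0 = 0)
t(J, 38) - 112 = 0 - 112 = -112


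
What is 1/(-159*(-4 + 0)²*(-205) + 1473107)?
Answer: 1/1994627 ≈ 5.0135e-7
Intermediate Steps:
1/(-159*(-4 + 0)²*(-205) + 1473107) = 1/(-159*(-4)²*(-205) + 1473107) = 1/(-159*16*(-205) + 1473107) = 1/(-2544*(-205) + 1473107) = 1/(521520 + 1473107) = 1/1994627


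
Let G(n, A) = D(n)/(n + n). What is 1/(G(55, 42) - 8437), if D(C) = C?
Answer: -2/16873 ≈ -0.00011853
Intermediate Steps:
G(n, A) = 1/2 (G(n, A) = n/(n + n) = n/((2*n)) = n*(1/(2*n)) = 1/2)
1/(G(55, 42) - 8437) = 1/(1/2 - 8437) = 1/(-16873/2) = -2/16873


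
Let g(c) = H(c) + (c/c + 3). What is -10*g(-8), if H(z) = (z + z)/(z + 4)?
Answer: -80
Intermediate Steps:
H(z) = 2*z/(4 + z) (H(z) = (2*z)/(4 + z) = 2*z/(4 + z))
g(c) = 4 + 2*c/(4 + c) (g(c) = 2*c/(4 + c) + (c/c + 3) = 2*c/(4 + c) + (1 + 3) = 2*c/(4 + c) + 4 = 4 + 2*c/(4 + c))
-10*g(-8) = -20*(8 + 3*(-8))/(4 - 8) = -20*(8 - 24)/(-4) = -20*(-1)*(-16)/4 = -10*8 = -80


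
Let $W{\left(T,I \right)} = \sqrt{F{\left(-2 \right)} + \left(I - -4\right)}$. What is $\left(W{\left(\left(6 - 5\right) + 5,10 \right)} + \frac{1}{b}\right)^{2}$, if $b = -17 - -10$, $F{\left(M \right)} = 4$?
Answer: $\frac{883}{49} - \frac{6 \sqrt{2}}{7} \approx 16.808$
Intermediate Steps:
$W{\left(T,I \right)} = \sqrt{8 + I}$ ($W{\left(T,I \right)} = \sqrt{4 + \left(I - -4\right)} = \sqrt{4 + \left(I + 4\right)} = \sqrt{4 + \left(4 + I\right)} = \sqrt{8 + I}$)
$b = -7$ ($b = -17 + 10 = -7$)
$\left(W{\left(\left(6 - 5\right) + 5,10 \right)} + \frac{1}{b}\right)^{2} = \left(\sqrt{8 + 10} + \frac{1}{-7}\right)^{2} = \left(\sqrt{18} - \frac{1}{7}\right)^{2} = \left(3 \sqrt{2} - \frac{1}{7}\right)^{2} = \left(- \frac{1}{7} + 3 \sqrt{2}\right)^{2}$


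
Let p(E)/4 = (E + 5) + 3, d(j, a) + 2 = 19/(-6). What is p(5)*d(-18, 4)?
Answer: -806/3 ≈ -268.67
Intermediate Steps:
d(j, a) = -31/6 (d(j, a) = -2 + 19/(-6) = -2 + 19*(-1/6) = -2 - 19/6 = -31/6)
p(E) = 32 + 4*E (p(E) = 4*((E + 5) + 3) = 4*((5 + E) + 3) = 4*(8 + E) = 32 + 4*E)
p(5)*d(-18, 4) = (32 + 4*5)*(-31/6) = (32 + 20)*(-31/6) = 52*(-31/6) = -806/3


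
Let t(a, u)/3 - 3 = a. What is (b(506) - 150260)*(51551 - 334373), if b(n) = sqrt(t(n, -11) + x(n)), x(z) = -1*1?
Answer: 42496833720 - 282822*sqrt(1526) ≈ 4.2486e+10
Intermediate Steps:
x(z) = -1
t(a, u) = 9 + 3*a
b(n) = sqrt(8 + 3*n) (b(n) = sqrt((9 + 3*n) - 1) = sqrt(8 + 3*n))
(b(506) - 150260)*(51551 - 334373) = (sqrt(8 + 3*506) - 150260)*(51551 - 334373) = (sqrt(8 + 1518) - 150260)*(-282822) = (sqrt(1526) - 150260)*(-282822) = (-150260 + sqrt(1526))*(-282822) = 42496833720 - 282822*sqrt(1526)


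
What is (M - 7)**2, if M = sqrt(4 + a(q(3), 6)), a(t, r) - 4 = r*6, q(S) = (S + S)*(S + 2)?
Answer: 93 - 28*sqrt(11) ≈ 0.13451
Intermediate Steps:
q(S) = 2*S*(2 + S) (q(S) = (2*S)*(2 + S) = 2*S*(2 + S))
a(t, r) = 4 + 6*r (a(t, r) = 4 + r*6 = 4 + 6*r)
M = 2*sqrt(11) (M = sqrt(4 + (4 + 6*6)) = sqrt(4 + (4 + 36)) = sqrt(4 + 40) = sqrt(44) = 2*sqrt(11) ≈ 6.6332)
(M - 7)**2 = (2*sqrt(11) - 7)**2 = (-7 + 2*sqrt(11))**2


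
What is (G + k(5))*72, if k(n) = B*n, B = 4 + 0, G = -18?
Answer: 144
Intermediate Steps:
B = 4
k(n) = 4*n
(G + k(5))*72 = (-18 + 4*5)*72 = (-18 + 20)*72 = 2*72 = 144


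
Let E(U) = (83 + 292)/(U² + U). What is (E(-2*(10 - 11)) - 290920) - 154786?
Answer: -891287/2 ≈ -4.4564e+5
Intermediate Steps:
E(U) = 375/(U + U²)
(E(-2*(10 - 11)) - 290920) - 154786 = (375/(((-2*(10 - 11)))*(1 - 2*(10 - 11))) - 290920) - 154786 = (375/(((-2*(-1)))*(1 - 2*(-1))) - 290920) - 154786 = (375/(2*(1 + 2)) - 290920) - 154786 = (375*(½)/3 - 290920) - 154786 = (375*(½)*(⅓) - 290920) - 154786 = (125/2 - 290920) - 154786 = -581715/2 - 154786 = -891287/2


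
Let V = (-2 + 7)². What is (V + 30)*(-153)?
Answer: -8415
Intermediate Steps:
V = 25 (V = 5² = 25)
(V + 30)*(-153) = (25 + 30)*(-153) = 55*(-153) = -8415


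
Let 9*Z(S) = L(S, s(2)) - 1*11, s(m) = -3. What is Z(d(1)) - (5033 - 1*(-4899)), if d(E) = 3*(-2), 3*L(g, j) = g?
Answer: -89401/9 ≈ -9933.4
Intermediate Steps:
L(g, j) = g/3
d(E) = -6
Z(S) = -11/9 + S/27 (Z(S) = (S/3 - 1*11)/9 = (S/3 - 11)/9 = (-11 + S/3)/9 = -11/9 + S/27)
Z(d(1)) - (5033 - 1*(-4899)) = (-11/9 + (1/27)*(-6)) - (5033 - 1*(-4899)) = (-11/9 - 2/9) - (5033 + 4899) = -13/9 - 1*9932 = -13/9 - 9932 = -89401/9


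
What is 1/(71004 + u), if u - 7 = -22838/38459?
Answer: 38459/2730989211 ≈ 1.4082e-5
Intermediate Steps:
u = 246375/38459 (u = 7 - 22838/38459 = 246375/38459 ≈ 6.4062)
1/(71004 + u) = 1/(71004 + 246375/38459) = 1/(2730989211/38459) = 38459/2730989211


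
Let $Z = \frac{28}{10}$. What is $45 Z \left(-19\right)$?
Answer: $-2394$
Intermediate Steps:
$Z = \frac{14}{5}$ ($Z = 28 \cdot \frac{1}{10} = \frac{14}{5} \approx 2.8$)
$45 Z \left(-19\right) = 45 \cdot \frac{14}{5} \left(-19\right) = 126 \left(-19\right) = -2394$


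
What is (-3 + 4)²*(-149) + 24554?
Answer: 24405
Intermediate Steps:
(-3 + 4)²*(-149) + 24554 = 1²*(-149) + 24554 = 1*(-149) + 24554 = -149 + 24554 = 24405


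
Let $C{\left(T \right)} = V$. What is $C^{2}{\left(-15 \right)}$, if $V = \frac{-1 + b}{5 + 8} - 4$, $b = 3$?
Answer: $\frac{2500}{169} \approx 14.793$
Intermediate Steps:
$V = - \frac{50}{13}$ ($V = \frac{-1 + 3}{5 + 8} - 4 = \frac{2}{13} - 4 = - \frac{50}{13} \approx -3.8462$)
$C{\left(T \right)} = - \frac{50}{13}$
$C^{2}{\left(-15 \right)} = \left(- \frac{50}{13}\right)^{2} = \frac{2500}{169}$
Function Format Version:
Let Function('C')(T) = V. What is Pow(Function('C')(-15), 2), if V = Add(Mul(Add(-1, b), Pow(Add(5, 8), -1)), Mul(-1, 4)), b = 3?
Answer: Rational(2500, 169) ≈ 14.793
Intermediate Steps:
V = Rational(-50, 13) (V = Add(Mul(Add(-1, 3), Pow(Add(5, 8), -1)), Mul(-1, 4)) = Add(Mul(2, Pow(13, -1)), -4) = Add(Mul(2, Rational(1, 13)), -4) = Add(Rational(2, 13), -4) = Rational(-50, 13) ≈ -3.8462)
Function('C')(T) = Rational(-50, 13)
Pow(Function('C')(-15), 2) = Pow(Rational(-50, 13), 2) = Rational(2500, 169)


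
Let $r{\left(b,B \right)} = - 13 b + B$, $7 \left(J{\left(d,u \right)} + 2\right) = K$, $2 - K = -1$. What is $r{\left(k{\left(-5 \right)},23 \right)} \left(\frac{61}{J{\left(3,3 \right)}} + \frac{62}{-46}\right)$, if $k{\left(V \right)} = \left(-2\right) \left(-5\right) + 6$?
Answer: $\frac{1879970}{253} \approx 7430.7$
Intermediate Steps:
$K = 3$ ($K = 2 - -1 = 2 + 1 = 3$)
$k{\left(V \right)} = 16$ ($k{\left(V \right)} = 10 + 6 = 16$)
$J{\left(d,u \right)} = - \frac{11}{7}$ ($J{\left(d,u \right)} = -2 + \frac{1}{7} \cdot 3 = -2 + \frac{3}{7} = - \frac{11}{7}$)
$r{\left(b,B \right)} = B - 13 b$
$r{\left(k{\left(-5 \right)},23 \right)} \left(\frac{61}{J{\left(3,3 \right)}} + \frac{62}{-46}\right) = \left(23 - 208\right) \left(\frac{61}{- \frac{11}{7}} + \frac{62}{-46}\right) = \left(23 - 208\right) \left(61 \left(- \frac{7}{11}\right) + 62 \left(- \frac{1}{46}\right)\right) = - 185 \left(- \frac{427}{11} - \frac{31}{23}\right) = \left(-185\right) \left(- \frac{10162}{253}\right) = \frac{1879970}{253}$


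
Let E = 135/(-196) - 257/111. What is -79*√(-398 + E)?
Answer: -79*I*√968391195/1554 ≈ -1582.0*I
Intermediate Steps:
E = -65357/21756 (E = 135*(-1/196) - 257*1/111 = -135/196 - 257/111 = -65357/21756 ≈ -3.0041)
-79*√(-398 + E) = -79*√(-398 - 65357/21756) = -79*I*√968391195/1554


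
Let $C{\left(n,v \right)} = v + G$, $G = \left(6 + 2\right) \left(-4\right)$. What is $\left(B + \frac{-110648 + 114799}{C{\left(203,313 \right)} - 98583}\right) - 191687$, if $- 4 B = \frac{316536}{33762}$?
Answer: $- \frac{106032093334953}{553145354} \approx -1.9169 \cdot 10^{5}$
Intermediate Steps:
$G = -32$ ($G = 8 \left(-4\right) = -32$)
$C{\left(n,v \right)} = -32 + v$ ($C{\left(n,v \right)} = v - 32 = -32 + v$)
$B = - \frac{13189}{5627}$ ($B = - \frac{316536 \cdot \frac{1}{33762}}{4} = \left(- \frac{1}{4}\right) \frac{52756}{5627} = - \frac{13189}{5627} \approx -2.3439$)
$\left(B + \frac{-110648 + 114799}{C{\left(203,313 \right)} - 98583}\right) - 191687 = \left(- \frac{13189}{5627} + \frac{-110648 + 114799}{\left(-32 + 313\right) - 98583}\right) - 191687 = \left(- \frac{13189}{5627} + \frac{4151}{281 - 98583}\right) - 191687 = \left(- \frac{13189}{5627} + \frac{4151}{-98302}\right) - 191687 = \left(- \frac{13189}{5627} + 4151 \left(- \frac{1}{98302}\right)\right) - 191687 = \left(- \frac{13189}{5627} - \frac{4151}{98302}\right) - 191687 = - \frac{1319862755}{553145354} - 191687 = - \frac{106032093334953}{553145354}$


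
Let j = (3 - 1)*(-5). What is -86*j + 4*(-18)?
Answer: 788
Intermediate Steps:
j = -10 (j = 2*(-5) = -10)
-86*j + 4*(-18) = -86*(-10) + 4*(-18) = 860 - 72 = 788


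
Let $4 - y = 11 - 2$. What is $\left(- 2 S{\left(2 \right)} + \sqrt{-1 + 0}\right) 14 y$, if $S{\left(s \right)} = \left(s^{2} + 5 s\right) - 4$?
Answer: $1400 - 70 i \approx 1400.0 - 70.0 i$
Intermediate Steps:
$y = -5$ ($y = 4 - \left(11 - 2\right) = 4 - 9 = -5$)
$S{\left(s \right)} = -4 + s^{2} + 5 s$
$\left(- 2 S{\left(2 \right)} + \sqrt{-1 + 0}\right) 14 y = \left(- 2 \left(-4 + 2^{2} + 5 \cdot 2\right) + \sqrt{-1 + 0}\right) 14 \left(-5\right) = \left(- 2 \left(-4 + 4 + 10\right) + \sqrt{-1}\right) 14 \left(-5\right) = \left(\left(-2\right) 10 + i\right) 14 \left(-5\right) = \left(-20 + i\right) 14 \left(-5\right) = \left(-280 + 14 i\right) \left(-5\right) = 1400 - 70 i$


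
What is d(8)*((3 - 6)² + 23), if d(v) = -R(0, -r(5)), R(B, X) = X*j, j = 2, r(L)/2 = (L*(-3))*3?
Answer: -5760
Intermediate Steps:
r(L) = -18*L (r(L) = 2*((L*(-3))*3) = 2*(-3*L*3) = 2*(-9*L) = -18*L)
R(B, X) = 2*X (R(B, X) = X*2 = 2*X)
d(v) = -180 (d(v) = -2*(-(-18)*5) = -2*(-1*(-90)) = -2*90 = -1*180 = -180)
d(8)*((3 - 6)² + 23) = -180*((3 - 6)² + 23) = -180*((-3)² + 23) = -180*(9 + 23) = -180*32 = -5760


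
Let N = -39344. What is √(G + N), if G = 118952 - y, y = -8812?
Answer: 2*√22105 ≈ 297.35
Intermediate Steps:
G = 127764 (G = 118952 - 1*(-8812) = 118952 + 8812 = 127764)
√(G + N) = √(127764 - 39344) = √88420 = 2*√22105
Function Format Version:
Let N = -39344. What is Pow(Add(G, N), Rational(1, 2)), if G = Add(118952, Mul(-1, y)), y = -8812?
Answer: Mul(2, Pow(22105, Rational(1, 2))) ≈ 297.35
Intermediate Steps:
G = 127764 (G = Add(118952, Mul(-1, -8812)) = Add(118952, 8812) = 127764)
Pow(Add(G, N), Rational(1, 2)) = Pow(Add(127764, -39344), Rational(1, 2)) = Pow(88420, Rational(1, 2)) = Mul(2, Pow(22105, Rational(1, 2)))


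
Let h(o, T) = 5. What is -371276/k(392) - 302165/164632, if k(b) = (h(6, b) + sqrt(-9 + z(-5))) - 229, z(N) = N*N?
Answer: 15264358533/9054760 ≈ 1685.8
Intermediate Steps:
z(N) = N**2
k(b) = -220 (k(b) = (5 + sqrt(-9 + (-5)**2)) - 229 = (5 + sqrt(-9 + 25)) - 229 = (5 + sqrt(16)) - 229 = (5 + 4) - 229 = 9 - 229 = -220)
-371276/k(392) - 302165/164632 = -371276/(-220) - 302165/164632 = -371276*(-1/220) - 302165*1/164632 = 92819/55 - 302165/164632 = 15264358533/9054760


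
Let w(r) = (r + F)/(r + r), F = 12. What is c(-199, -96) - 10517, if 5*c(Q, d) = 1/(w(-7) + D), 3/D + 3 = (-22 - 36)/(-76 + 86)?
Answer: -11306083/1075 ≈ -10517.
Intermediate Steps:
w(r) = (12 + r)/(2*r) (w(r) = (r + 12)/(r + r) = (12 + r)/((2*r)) = (12 + r)*(1/(2*r)) = (12 + r)/(2*r))
D = -15/44 (D = 3/(-3 + (-22 - 36)/(-76 + 86)) = 3/(-3 - 58/10) = 3/(-3 - 58*⅒) = 3/(-3 - 29/5) = 3/(-44/5) = 3*(-5/44) = -15/44 ≈ -0.34091)
c(Q, d) = -308/1075 (c(Q, d) = 1/(5*((½)*(12 - 7)/(-7) - 15/44)) = 1/(5*((½)*(-⅐)*5 - 15/44)) = 1/(5*(-5/14 - 15/44)) = 1/(5*(-215/308)) = (⅕)*(-308/215) = -308/1075)
c(-199, -96) - 10517 = -308/1075 - 10517 = -11306083/1075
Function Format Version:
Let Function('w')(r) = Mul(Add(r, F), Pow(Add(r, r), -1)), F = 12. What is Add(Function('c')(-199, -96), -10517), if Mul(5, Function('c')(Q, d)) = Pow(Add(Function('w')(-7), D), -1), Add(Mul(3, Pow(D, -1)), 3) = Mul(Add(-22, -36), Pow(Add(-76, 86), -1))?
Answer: Rational(-11306083, 1075) ≈ -10517.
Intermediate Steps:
Function('w')(r) = Mul(Rational(1, 2), Pow(r, -1), Add(12, r)) (Function('w')(r) = Mul(Add(r, 12), Pow(Add(r, r), -1)) = Mul(Add(12, r), Pow(Mul(2, r), -1)) = Mul(Add(12, r), Mul(Rational(1, 2), Pow(r, -1))) = Mul(Rational(1, 2), Pow(r, -1), Add(12, r)))
D = Rational(-15, 44) (D = Mul(3, Pow(Add(-3, Mul(Add(-22, -36), Pow(Add(-76, 86), -1))), -1)) = Mul(3, Pow(Add(-3, Mul(-58, Pow(10, -1))), -1)) = Mul(3, Pow(Add(-3, Mul(-58, Rational(1, 10))), -1)) = Mul(3, Pow(Add(-3, Rational(-29, 5)), -1)) = Mul(3, Pow(Rational(-44, 5), -1)) = Mul(3, Rational(-5, 44)) = Rational(-15, 44) ≈ -0.34091)
Function('c')(Q, d) = Rational(-308, 1075) (Function('c')(Q, d) = Mul(Rational(1, 5), Pow(Add(Mul(Rational(1, 2), Pow(-7, -1), Add(12, -7)), Rational(-15, 44)), -1)) = Mul(Rational(1, 5), Pow(Add(Mul(Rational(1, 2), Rational(-1, 7), 5), Rational(-15, 44)), -1)) = Mul(Rational(1, 5), Pow(Add(Rational(-5, 14), Rational(-15, 44)), -1)) = Mul(Rational(1, 5), Pow(Rational(-215, 308), -1)) = Mul(Rational(1, 5), Rational(-308, 215)) = Rational(-308, 1075))
Add(Function('c')(-199, -96), -10517) = Add(Rational(-308, 1075), -10517) = Rational(-11306083, 1075)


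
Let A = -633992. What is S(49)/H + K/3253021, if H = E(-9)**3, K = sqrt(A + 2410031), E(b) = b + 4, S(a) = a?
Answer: -49/125 + sqrt(1776039)/3253021 ≈ -0.39159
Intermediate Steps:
E(b) = 4 + b
K = sqrt(1776039) (K = sqrt(-633992 + 2410031) = sqrt(1776039) ≈ 1332.7)
H = -125 (H = (4 - 9)**3 = (-5)**3 = -125)
S(49)/H + K/3253021 = 49/(-125) + sqrt(1776039)/3253021 = 49*(-1/125) + sqrt(1776039)*(1/3253021) = -49/125 + sqrt(1776039)/3253021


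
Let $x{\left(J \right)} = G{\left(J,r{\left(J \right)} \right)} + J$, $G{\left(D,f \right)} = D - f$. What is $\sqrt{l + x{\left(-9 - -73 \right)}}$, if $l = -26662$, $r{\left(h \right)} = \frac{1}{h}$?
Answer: $\frac{i \sqrt{1698177}}{8} \approx 162.89 i$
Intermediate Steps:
$x{\left(J \right)} = - \frac{1}{J} + 2 J$ ($x{\left(J \right)} = \left(J - \frac{1}{J}\right) + J = - \frac{1}{J} + 2 J$)
$\sqrt{l + x{\left(-9 - -73 \right)}} = \sqrt{-26662 - \left(\frac{1}{-9 - -73} - 2 \left(-9 - -73\right)\right)} = \sqrt{-26662 - \left(\frac{1}{-9 + 73} - 2 \left(-9 + 73\right)\right)} = \sqrt{-26662 + \left(- \frac{1}{64} + 2 \cdot 64\right)} = \sqrt{-26662 + \left(\left(-1\right) \frac{1}{64} + 128\right)} = \sqrt{-26662 + \left(- \frac{1}{64} + 128\right)} = \sqrt{-26662 + \frac{8191}{64}} = \sqrt{- \frac{1698177}{64}} = \frac{i \sqrt{1698177}}{8}$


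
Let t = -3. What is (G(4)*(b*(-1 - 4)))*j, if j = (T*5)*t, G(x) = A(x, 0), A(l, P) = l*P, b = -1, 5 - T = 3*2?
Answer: 0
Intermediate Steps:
T = -1 (T = 5 - 3*2 = 5 - 1*6 = 5 - 6 = -1)
A(l, P) = P*l
G(x) = 0 (G(x) = 0*x = 0)
j = 15 (j = -1*5*(-3) = -5*(-3) = 15)
(G(4)*(b*(-1 - 4)))*j = (0*(-(-1 - 4)))*15 = (0*(-1*(-5)))*15 = (0*5)*15 = 0*15 = 0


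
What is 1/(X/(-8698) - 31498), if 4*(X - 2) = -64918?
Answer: -17396/547906753 ≈ -3.1750e-5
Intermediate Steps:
X = -32455/2 (X = 2 + (¼)*(-64918) = 2 - 32459/2 = -32455/2 ≈ -16228.)
1/(X/(-8698) - 31498) = 1/(-32455/2/(-8698) - 31498) = 1/(-32455/2*(-1/8698) - 31498) = 1/(32455/17396 - 31498) = 1/(-547906753/17396) = -17396/547906753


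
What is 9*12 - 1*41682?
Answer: -41574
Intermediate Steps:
9*12 - 1*41682 = 108 - 41682 = -41574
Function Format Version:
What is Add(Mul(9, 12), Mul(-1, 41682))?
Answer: -41574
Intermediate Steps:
Add(Mul(9, 12), Mul(-1, 41682)) = Add(108, -41682) = -41574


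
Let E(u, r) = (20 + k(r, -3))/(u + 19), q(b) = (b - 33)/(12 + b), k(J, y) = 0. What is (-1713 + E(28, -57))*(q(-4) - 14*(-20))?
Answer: -177321673/376 ≈ -4.7160e+5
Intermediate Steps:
q(b) = (-33 + b)/(12 + b)
E(u, r) = 20/(19 + u) (E(u, r) = (20 + 0)/(u + 19) = 20/(19 + u))
(-1713 + E(28, -57))*(q(-4) - 14*(-20)) = (-1713 + 20/(19 + 28))*((-33 - 4)/(12 - 4) - 14*(-20)) = (-1713 + 20/47)*(-37/8 + 280) = -80491/47*2203/8 = -177321673/376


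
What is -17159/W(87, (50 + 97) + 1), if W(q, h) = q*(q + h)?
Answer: -17159/20445 ≈ -0.83928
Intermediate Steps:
W(q, h) = q*(h + q)
-17159/W(87, (50 + 97) + 1) = -17159*1/(87*(((50 + 97) + 1) + 87)) = -17159*1/(87*((147 + 1) + 87)) = -17159*1/(87*(148 + 87)) = -17159/(87*235) = -17159/20445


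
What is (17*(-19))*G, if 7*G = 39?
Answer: -12597/7 ≈ -1799.6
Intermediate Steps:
G = 39/7 (G = (⅐)*39 = 39/7 ≈ 5.5714)
(17*(-19))*G = (17*(-19))*(39/7) = -323*39/7 = -12597/7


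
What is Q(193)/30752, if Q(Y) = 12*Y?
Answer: 579/7688 ≈ 0.075312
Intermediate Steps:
Q(193)/30752 = (12*193)/30752 = 2316*(1/30752) = 579/7688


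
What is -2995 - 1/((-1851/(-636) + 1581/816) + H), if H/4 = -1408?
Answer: -14291615027/4771825 ≈ -2995.0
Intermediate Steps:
H = -5632 (H = 4*(-1408) = -5632)
-2995 - 1/((-1851/(-636) + 1581/816) + H) = -2995 - 1/((-1851/(-636) + 1581/816) - 5632) = -2995 - 1/((-1851*(-1/636) + 1581*(1/816)) - 5632) = -2995 - 1/((617/212 + 31/16) - 5632) = -2995 - 1/(4111/848 - 5632) = -2995 - 1/(-4771825/848) = -2995 - 1*(-848/4771825) = -2995 + 848/4771825 = -14291615027/4771825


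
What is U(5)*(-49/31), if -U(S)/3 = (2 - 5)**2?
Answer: 1323/31 ≈ 42.677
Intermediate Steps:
U(S) = -27 (U(S) = -3*(2 - 5)**2 = -3*(-3)**2 = -3*9 = -27)
U(5)*(-49/31) = -(-1323)/31 = -27*(-49/31) = 1323/31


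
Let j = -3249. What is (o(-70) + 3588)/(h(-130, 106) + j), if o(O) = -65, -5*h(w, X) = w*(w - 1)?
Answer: -3523/6655 ≈ -0.52938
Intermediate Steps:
h(w, X) = -w*(-1 + w)/5 (h(w, X) = -w*(w - 1)/5 = -w*(-1 + w)/5)
(o(-70) + 3588)/(h(-130, 106) + j) = (-65 + 3588)/((⅕)*(-130)*(1 - 1*(-130)) - 3249) = 3523/((⅕)*(-130)*(1 + 130) - 3249) = 3523/((⅕)*(-130)*131 - 3249) = 3523/(-3406 - 3249) = 3523/(-6655) = 3523*(-1/6655) = -3523/6655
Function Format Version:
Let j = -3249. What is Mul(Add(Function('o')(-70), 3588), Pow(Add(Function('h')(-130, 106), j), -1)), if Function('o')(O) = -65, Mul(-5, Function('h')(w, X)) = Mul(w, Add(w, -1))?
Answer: Rational(-3523, 6655) ≈ -0.52938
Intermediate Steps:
Function('h')(w, X) = Mul(Rational(-1, 5), w, Add(-1, w)) (Function('h')(w, X) = Mul(Rational(-1, 5), Mul(w, Add(w, -1))) = Mul(Rational(-1, 5), Mul(w, Add(-1, w))) = Mul(Rational(-1, 5), w, Add(-1, w)))
Mul(Add(Function('o')(-70), 3588), Pow(Add(Function('h')(-130, 106), j), -1)) = Mul(Add(-65, 3588), Pow(Add(Mul(Rational(1, 5), -130, Add(1, Mul(-1, -130))), -3249), -1)) = Mul(3523, Pow(Add(Mul(Rational(1, 5), -130, Add(1, 130)), -3249), -1)) = Mul(3523, Pow(Add(Mul(Rational(1, 5), -130, 131), -3249), -1)) = Mul(3523, Pow(Add(-3406, -3249), -1)) = Mul(3523, Pow(-6655, -1)) = Mul(3523, Rational(-1, 6655)) = Rational(-3523, 6655)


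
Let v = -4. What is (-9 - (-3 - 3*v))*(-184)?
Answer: 3312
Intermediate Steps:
(-9 - (-3 - 3*v))*(-184) = (-9 - (-3 - 3*(-4)))*(-184) = (-9 - (-3 + 12))*(-184) = (-9 - 1*9)*(-184) = (-9 - 9)*(-184) = -18*(-184) = 3312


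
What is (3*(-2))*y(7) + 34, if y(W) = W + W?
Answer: -50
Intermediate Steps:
y(W) = 2*W
(3*(-2))*y(7) + 34 = (3*(-2))*(2*7) + 34 = -6*14 + 34 = -84 + 34 = -50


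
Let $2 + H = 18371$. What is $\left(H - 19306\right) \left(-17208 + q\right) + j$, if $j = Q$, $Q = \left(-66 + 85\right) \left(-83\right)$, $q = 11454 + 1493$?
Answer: $3990980$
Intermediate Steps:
$H = 18369$ ($H = -2 + 18371 = 18369$)
$q = 12947$
$Q = -1577$ ($Q = 19 \left(-83\right) = -1577$)
$j = -1577$
$\left(H - 19306\right) \left(-17208 + q\right) + j = \left(18369 - 19306\right) \left(-17208 + 12947\right) - 1577 = \left(-937\right) \left(-4261\right) - 1577 = 3992557 - 1577 = 3990980$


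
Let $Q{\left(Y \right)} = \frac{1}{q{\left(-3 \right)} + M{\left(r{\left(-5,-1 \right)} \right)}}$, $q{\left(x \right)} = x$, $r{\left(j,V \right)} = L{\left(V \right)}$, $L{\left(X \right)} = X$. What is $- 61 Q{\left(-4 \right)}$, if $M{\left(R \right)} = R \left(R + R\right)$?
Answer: $61$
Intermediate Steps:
$r{\left(j,V \right)} = V$
$M{\left(R \right)} = 2 R^{2}$ ($M{\left(R \right)} = R 2 R = 2 R^{2}$)
$Q{\left(Y \right)} = -1$ ($Q{\left(Y \right)} = \frac{1}{-3 + 2 \left(-1\right)^{2}} = \frac{1}{-3 + 2 \cdot 1} = \frac{1}{-3 + 2} = \frac{1}{-1} = -1$)
$- 61 Q{\left(-4 \right)} = \left(-61\right) \left(-1\right) = 61$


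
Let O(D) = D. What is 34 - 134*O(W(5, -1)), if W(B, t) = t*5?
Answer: 704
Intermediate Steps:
W(B, t) = 5*t
34 - 134*O(W(5, -1)) = 34 - 670*(-1) = 34 - 134*(-5) = 34 + 670 = 704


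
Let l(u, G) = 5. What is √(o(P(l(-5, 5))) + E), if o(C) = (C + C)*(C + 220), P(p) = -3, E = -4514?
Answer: 2*I*√1454 ≈ 76.263*I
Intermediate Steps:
o(C) = 2*C*(220 + C) (o(C) = (2*C)*(220 + C) = 2*C*(220 + C))
√(o(P(l(-5, 5))) + E) = √(2*(-3)*(220 - 3) - 4514) = √(2*(-3)*217 - 4514) = √(-1302 - 4514) = √(-5816) = 2*I*√1454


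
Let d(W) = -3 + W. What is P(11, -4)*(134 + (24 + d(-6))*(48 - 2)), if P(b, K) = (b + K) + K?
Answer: 2472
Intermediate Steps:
P(b, K) = b + 2*K (P(b, K) = (K + b) + K = b + 2*K)
P(11, -4)*(134 + (24 + d(-6))*(48 - 2)) = (11 + 2*(-4))*(134 + (24 + (-3 - 6))*(48 - 2)) = (11 - 8)*(134 + (24 - 9)*46) = 3*(134 + 15*46) = 3*(134 + 690) = 3*824 = 2472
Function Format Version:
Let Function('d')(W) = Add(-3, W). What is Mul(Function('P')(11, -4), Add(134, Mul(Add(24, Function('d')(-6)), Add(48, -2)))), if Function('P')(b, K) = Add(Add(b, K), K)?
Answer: 2472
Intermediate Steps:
Function('P')(b, K) = Add(b, Mul(2, K)) (Function('P')(b, K) = Add(Add(K, b), K) = Add(b, Mul(2, K)))
Mul(Function('P')(11, -4), Add(134, Mul(Add(24, Function('d')(-6)), Add(48, -2)))) = Mul(Add(11, Mul(2, -4)), Add(134, Mul(Add(24, Add(-3, -6)), Add(48, -2)))) = Mul(Add(11, -8), Add(134, Mul(Add(24, -9), 46))) = Mul(3, Add(134, Mul(15, 46))) = Mul(3, Add(134, 690)) = Mul(3, 824) = 2472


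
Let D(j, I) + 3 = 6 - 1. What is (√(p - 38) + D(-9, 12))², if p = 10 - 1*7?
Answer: (2 + I*√35)² ≈ -31.0 + 23.664*I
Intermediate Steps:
D(j, I) = 2 (D(j, I) = -3 + (6 - 1) = -3 + 5 = 2)
p = 3 (p = 10 - 7 = 3)
(√(p - 38) + D(-9, 12))² = (√(3 - 38) + 2)² = (√(-35) + 2)² = (I*√35 + 2)² = (2 + I*√35)²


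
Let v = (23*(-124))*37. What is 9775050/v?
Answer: -4887525/52762 ≈ -92.633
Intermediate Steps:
v = -105524 (v = -2852*37 = -105524)
9775050/v = 9775050/(-105524) = 9775050*(-1/105524) = -4887525/52762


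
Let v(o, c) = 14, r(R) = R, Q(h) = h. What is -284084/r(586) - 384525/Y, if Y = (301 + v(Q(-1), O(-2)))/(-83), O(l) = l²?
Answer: 206811561/2051 ≈ 1.0083e+5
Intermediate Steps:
Y = -315/83 (Y = (301 + 14)/(-83) = -1/83*315 = -315/83 ≈ -3.7952)
-284084/r(586) - 384525/Y = -284084/586 - 384525/(-315/83) = -284084*1/586 - 384525*(-83/315) = -142042/293 + 709235/7 = 206811561/2051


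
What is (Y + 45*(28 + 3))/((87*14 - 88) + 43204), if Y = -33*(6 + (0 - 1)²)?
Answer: 194/7389 ≈ 0.026255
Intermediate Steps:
Y = -231 (Y = -33*(6 + (-1)²) = -33*(6 + 1) = -33*7 = -231)
(Y + 45*(28 + 3))/((87*14 - 88) + 43204) = (-231 + 45*(28 + 3))/((87*14 - 88) + 43204) = (-231 + 45*31)/((1218 - 88) + 43204) = (-231 + 1395)/(1130 + 43204) = 1164/44334 = 1164*(1/44334) = 194/7389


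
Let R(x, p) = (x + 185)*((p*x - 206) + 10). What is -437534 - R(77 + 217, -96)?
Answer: 13175646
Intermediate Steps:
R(x, p) = (-196 + p*x)*(185 + x) (R(x, p) = (185 + x)*((-206 + p*x) + 10) = (185 + x)*(-196 + p*x) = (-196 + p*x)*(185 + x))
-437534 - R(77 + 217, -96) = -437534 - (-36260 - 196*(77 + 217) - 96*(77 + 217)² + 185*(-96)*(77 + 217)) = -437534 - (-36260 - 196*294 - 96*294² + 185*(-96)*294) = -437534 - (-36260 - 57624 - 96*86436 - 5221440) = -437534 - (-36260 - 57624 - 8297856 - 5221440) = -437534 - 1*(-13613180) = -437534 + 13613180 = 13175646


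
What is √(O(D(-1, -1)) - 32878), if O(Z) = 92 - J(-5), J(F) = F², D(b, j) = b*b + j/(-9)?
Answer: I*√32811 ≈ 181.14*I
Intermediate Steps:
D(b, j) = b² - j/9 (D(b, j) = b² + j*(-⅑) = b² - j/9)
O(Z) = 67 (O(Z) = 92 - 1*(-5)² = 92 - 1*25 = 92 - 25 = 67)
√(O(D(-1, -1)) - 32878) = √(67 - 32878) = √(-32811) = I*√32811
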